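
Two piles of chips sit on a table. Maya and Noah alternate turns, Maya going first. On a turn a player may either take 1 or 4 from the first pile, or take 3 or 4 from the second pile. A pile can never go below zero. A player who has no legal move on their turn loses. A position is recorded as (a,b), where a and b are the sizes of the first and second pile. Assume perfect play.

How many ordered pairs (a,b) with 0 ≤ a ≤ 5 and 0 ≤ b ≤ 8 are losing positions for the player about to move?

22

Positions with no move are L. A position that does have a move is losing for the player to move precisely when every available move leads to a winning position for the opponent. Fill in the labels:
Every move lowers a or b (never raises either), so fill the grid row by row in increasing a, and left to right within a row: each cell's successors are then already labelled.
      b=0  b=1  b=2  b=3  b=4  b=5  b=6  b=7  b=8
a=0:    L    L    L    W    W    W    W    L    L
a=1:    W    W    W    L    L    L    W    W    W
a=2:    L    L    L    W    W    W    W    L    L
a=3:    W    W    W    L    L    L    W    W    W
a=4:    W    W    W    W    W    W    L    W    W
a=5:    L    L    L    W    W    W    W    L    L
Cells with no legal move (terminal, hence L): (0,0), (0,1), (0,2).
The remaining L cells, each justified by listing all of its moves:
(0,7): only reaches (0,4)(W), (0,3)(W), all W → L
(0,8): only reaches (0,5)(W), (0,4)(W), all W → L
(1,3): only reaches (0,3)(W), (1,0)(W), all W → L
(1,4): only reaches (0,4)(W), (1,1)(W), (1,0)(W), all W → L
(1,5): only reaches (0,5)(W), (1,2)(W), (1,1)(W), all W → L
(2,0): only reaches (1,0)(W), which is W → L
(2,1): only reaches (1,1)(W), which is W → L
(2,2): only reaches (1,2)(W), which is W → L
(2,7): only reaches (1,7)(W), (2,4)(W), (2,3)(W), all W → L
(2,8): only reaches (1,8)(W), (2,5)(W), (2,4)(W), all W → L
(3,3): only reaches (2,3)(W), (3,0)(W), all W → L
(3,4): only reaches (2,4)(W), (3,1)(W), (3,0)(W), all W → L
(3,5): only reaches (2,5)(W), (3,2)(W), (3,1)(W), all W → L
(4,6): only reaches (3,6)(W), (0,6)(W), (4,3)(W), (4,2)(W), all W → L
(5,0): only reaches (4,0)(W), (1,0)(W), all W → L
(5,1): only reaches (4,1)(W), (1,1)(W), all W → L
(5,2): only reaches (4,2)(W), (1,2)(W), all W → L
(5,7): only reaches (4,7)(W), (1,7)(W), (5,4)(W), (5,3)(W), all W → L
(5,8): only reaches (4,8)(W), (1,8)(W), (5,5)(W), (5,4)(W), all W → L
Every other cell has at least one move into one of the L cells above, so it is W.
L cells per row: a=0: 5, a=1: 3, a=2: 5, a=3: 3, a=4: 1, a=5: 5; total 22.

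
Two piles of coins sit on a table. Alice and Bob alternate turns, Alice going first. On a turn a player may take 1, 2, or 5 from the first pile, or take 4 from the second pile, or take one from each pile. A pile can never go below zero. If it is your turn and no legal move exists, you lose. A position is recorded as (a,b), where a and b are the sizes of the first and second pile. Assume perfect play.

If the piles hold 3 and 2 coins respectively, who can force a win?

Bob wins.

Build the W/L table. Terminal = L. A non-terminal position is W if it has a move to some L; otherwise it is L.
No move ever increases a pile, so every position that can arise here has a ≤ 3 and b ≤ 2; it is enough to label the cells with 0 ≤ a ≤ 3 and 0 ≤ b ≤ 2.
Every move lowers a or b (never raises either), so fill the grid row by row in increasing a, and left to right within a row: each cell's successors are then already labelled.
      b=0  b=1  b=2
a=0:    L    L    L
a=1:    W    W    W
a=2:    W    W    W
a=3:    L    L    L
Cells with no legal move (terminal, hence L): (0,0), (0,1), (0,2).
The remaining L cells, each justified by listing all of its moves:
(3,0): only reaches (2,0)(W), (1,0)(W), all W → L
(3,1): only reaches (2,1)(W), (1,1)(W), (2,0)(W), all W → L
(3,2): only reaches (2,2)(W), (1,2)(W), (2,1)(W), all W → L
Every other cell has at least one move into one of the L cells above, so it is W.
Every move from (3,2) reaches a W position, so the mover loses.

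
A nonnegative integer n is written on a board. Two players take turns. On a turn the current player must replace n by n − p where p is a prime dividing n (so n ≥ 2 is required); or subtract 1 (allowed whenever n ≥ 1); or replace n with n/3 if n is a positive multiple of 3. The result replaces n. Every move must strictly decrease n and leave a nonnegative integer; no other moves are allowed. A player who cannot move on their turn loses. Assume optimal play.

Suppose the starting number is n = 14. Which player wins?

The second player wins.

Classify positions by backward induction: terminal positions (no move available) are L. From any other position, the mover wins iff some move reaches an L.
n=0: no move → L
n=1: W (go to 0, an L position)
n=2: W (go to 0, an L position)
n=3: W (go to 0, an L position)
n=4: L (options 2(W), 3(W) are all W)
n=5: W (go to 0, an L position)
n=6: W (go to 4, an L position)
n=7: W (go to 0, an L position)
n=8: L (options 6(W), 7(W) are all W)
n=9: W (go to 8, an L position)
n=10: W (go to 8, an L position)
n=11: W (go to 0, an L position)
n=12: W (go to 4, an L position)
n=13: W (go to 0, an L position)
n=14: L (options 7(W), 12(W), 13(W) are all W)
The starting position 14 is L: whatever the player to move does, the opponent receives a W position.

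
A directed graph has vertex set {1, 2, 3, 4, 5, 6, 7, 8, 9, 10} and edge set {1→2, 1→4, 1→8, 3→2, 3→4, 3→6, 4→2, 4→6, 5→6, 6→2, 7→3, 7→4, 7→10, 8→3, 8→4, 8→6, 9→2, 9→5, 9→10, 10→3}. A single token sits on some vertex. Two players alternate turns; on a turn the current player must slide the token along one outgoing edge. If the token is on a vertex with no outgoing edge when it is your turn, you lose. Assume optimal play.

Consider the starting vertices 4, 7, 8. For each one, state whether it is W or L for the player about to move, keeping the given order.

4: W, 7: W, 8: L

Compute win/loss labels from the base case upward. A position with no move is L. Any other position is W if it can reach an L in one move, else L.
Every edge goes from a vertex to one that appears earlier in the order 2, 6, 4, 3, 8, 10, 1, 5, 7, 9, so processing vertices in that order labels each vertex after all of its successors.
2: no outgoing edge → L
6: can move to 2, which is L ⇒ W
4: can move to 2, which is L ⇒ W
3: can move to 2, which is L ⇒ W
8: moves to 3(W), 4(W), 6(W); every one is W ⇒ L
10: the only move is to 3(W), a W ⇒ L
1: can move to 8, which is L ⇒ W
5: the only move is to 6(W), a W ⇒ L
7: can move to 10, which is L ⇒ W
9: can move to 5, which is L ⇒ W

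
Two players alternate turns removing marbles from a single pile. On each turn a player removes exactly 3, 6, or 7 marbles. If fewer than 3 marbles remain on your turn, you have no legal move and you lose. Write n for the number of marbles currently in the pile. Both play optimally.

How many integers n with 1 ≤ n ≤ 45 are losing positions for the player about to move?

14

Use the standard recursion: the mover loses at a terminal position; elsewhere, the mover wins exactly when some move hands the opponent an L position.
n=0: no move → L
n=1: no move → L
n=2: no move → L
n=3: can move to 0, which is L ⇒ W
n=4: can move to 1, which is L ⇒ W
n=5: can move to 2, which is L ⇒ W
n=6: can move to 0, which is L ⇒ W
n=7: can move to 1, which is L ⇒ W
n=8: can move to 2, which is L ⇒ W
n=9: can move to 2, which is L ⇒ W
n=10: moves to 7(W), 4(W), 3(W); every one is W ⇒ L
n=11: moves to 8(W), 5(W), 4(W); every one is W ⇒ L
n=12: moves to 9(W), 6(W), 5(W); every one is W ⇒ L
n=13: can move to 10, which is L ⇒ W
n=14: can move to 11, which is L ⇒ W
n=15: can move to 12, which is L ⇒ W
n=16: can move to 10, which is L ⇒ W
n=17: can move to 11, which is L ⇒ W
n=18: can move to 12, which is L ⇒ W
n=19: can move to 12, which is L ⇒ W
n=20: moves to 17(W), 14(W), 13(W); every one is W ⇒ L
n=21: moves to 18(W), 15(W), 14(W); every one is W ⇒ L
n=22: moves to 19(W), 16(W), 15(W); every one is W ⇒ L
n=23: can move to 20, which is L ⇒ W
n=24: can move to 21, which is L ⇒ W
n=25: can move to 22, which is L ⇒ W
n=26: can move to 20, which is L ⇒ W
n=27: can move to 21, which is L ⇒ W
n=28: can move to 22, which is L ⇒ W
n=29: can move to 22, which is L ⇒ W
n=30: moves to 27(W), 24(W), 23(W); every one is W ⇒ L
n=31: moves to 28(W), 25(W), 24(W); every one is W ⇒ L
n=32: moves to 29(W), 26(W), 25(W); every one is W ⇒ L
n=33: can move to 30, which is L ⇒ W
n=34: can move to 31, which is L ⇒ W
n=35: can move to 32, which is L ⇒ W
n=36: can move to 30, which is L ⇒ W
n=37: can move to 31, which is L ⇒ W
n=38: can move to 32, which is L ⇒ W
n=39: can move to 32, which is L ⇒ W
n=40: moves to 37(W), 34(W), 33(W); every one is W ⇒ L
n=41: moves to 38(W), 35(W), 34(W); every one is W ⇒ L
n=42: moves to 39(W), 36(W), 35(W); every one is W ⇒ L
n=43: can move to 40, which is L ⇒ W
n=44: can move to 41, which is L ⇒ W
n=45: can move to 42, which is L ⇒ W
L entries with 1 ≤ n ≤ 45 (n=0 is outside the asked range and is not counted): n = 1, 2, 10, 11, 12, 20, 21, 22, 30, 31, 32, 40, 41, 42; that makes 14.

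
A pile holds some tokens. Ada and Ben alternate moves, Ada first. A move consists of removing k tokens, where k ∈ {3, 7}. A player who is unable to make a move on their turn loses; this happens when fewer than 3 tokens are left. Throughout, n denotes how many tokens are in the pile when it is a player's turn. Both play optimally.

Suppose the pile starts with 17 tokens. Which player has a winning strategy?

Classify positions by backward induction: terminal positions (no move available) are L. From any other position, the mover wins iff some move reaches an L.
n=0: no move → L
n=1: no move → L
n=2: no move → L
n=3: W (go to 0, an L position)
n=4: W (go to 1, an L position)
n=5: W (go to 2, an L position)
n=6: L (sole option 3(W) is W)
n=7: W (go to 0, an L position)
n=8: W (go to 1, an L position)
n=9: W (go to 6, an L position)
n=10: L (options 7(W), 3(W) are all W)
n=11: L (options 8(W), 4(W) are all W)
n=12: L (options 9(W), 5(W) are all W)
n=13: W (go to 10, an L position)
n=14: W (go to 11, an L position)
n=15: W (go to 12, an L position)
n=16: L (options 13(W), 9(W) are all W)
n=17: W (go to 10, an L position)
From 17 Ada can remove 7, leaving 10, reaching an L position.

Ada wins.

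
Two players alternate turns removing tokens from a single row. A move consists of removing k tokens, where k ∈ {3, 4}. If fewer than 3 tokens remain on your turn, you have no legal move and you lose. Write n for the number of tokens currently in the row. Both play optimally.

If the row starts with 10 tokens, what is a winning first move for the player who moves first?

Remove 3, leaving 7.

Build the W/L table. Terminal = L. A non-terminal position is W if it has a move to some L; otherwise it is L.
n=0: no move → L
n=1: no move → L
n=2: no move → L
n=3: →0(L), so W
n=4: →1(L), so W
n=5: →2(L), so W
n=6: →2(L), so W
n=7: →4(W), 3(W) — all W, so L
n=8: →5(W), 4(W) — all W, so L
n=9: →6(W), 5(W) — all W, so L
n=10: →7(L), so W
From 10, the L positions reachable in one move are: 7.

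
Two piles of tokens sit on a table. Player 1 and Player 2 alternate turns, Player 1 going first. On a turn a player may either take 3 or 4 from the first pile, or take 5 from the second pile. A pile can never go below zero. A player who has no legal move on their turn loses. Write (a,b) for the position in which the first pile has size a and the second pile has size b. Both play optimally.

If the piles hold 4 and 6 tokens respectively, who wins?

Player 2 wins.

Classify positions by backward induction: terminal positions (no move available) are L. From any other position, the mover wins iff some move reaches an L.
No move ever increases a pile, so every position that can arise here has a ≤ 4 and b ≤ 6; it is enough to label the cells with 0 ≤ a ≤ 4 and 0 ≤ b ≤ 6.
Every move lowers a or b (never raises either), so fill the grid row by row in increasing a, and left to right within a row: each cell's successors are then already labelled.
      b=0  b=1  b=2  b=3  b=4  b=5  b=6
a=0:    L    L    L    L    L    W    W
a=1:    L    L    L    L    L    W    W
a=2:    L    L    L    L    L    W    W
a=3:    W    W    W    W    W    L    L
a=4:    W    W    W    W    W    L    L
Cells with no legal move (terminal, hence L): (0,0), (0,1), (0,2), (0,3), (0,4), (1,0), (1,1), (1,2), (1,3), (1,4), (2,0), (2,1), (2,2), (2,3), (2,4).
The remaining L cells, each justified by listing all of its moves:
(3,5): only reaches (0,5)(W), (3,0)(W), all W → L
(3,6): only reaches (0,6)(W), (3,1)(W), all W → L
(4,5): only reaches (1,5)(W), (0,5)(W), (4,0)(W), all W → L
(4,6): only reaches (1,6)(W), (0,6)(W), (4,1)(W), all W → L
Every other cell has at least one move into one of the L cells above, so it is W.
Every move from (4,6) reaches a W position, so the mover loses.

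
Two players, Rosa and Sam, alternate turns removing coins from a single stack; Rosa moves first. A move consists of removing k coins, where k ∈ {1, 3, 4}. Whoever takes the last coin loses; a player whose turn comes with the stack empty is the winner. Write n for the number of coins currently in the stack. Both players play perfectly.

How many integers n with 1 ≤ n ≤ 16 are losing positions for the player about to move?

5

Label each position W (a win for the player to move) or L (a loss). A position with no legal move is W; any other position is W exactly when some move reaches an L, and L when every move reaches a W.
n=0: no move; the opponent has just taken the last coin and therefore loses → W
n=1: L (sole option 0(W) is W)
n=2: W (go to 1, an L position)
n=3: L (options 2(W), 0(W) are all W)
n=4: W (go to 3, an L position)
n=5: W (go to 1, an L position)
n=6: W (go to 3, an L position)
n=7: W (go to 3, an L position)
n=8: L (options 7(W), 5(W), 4(W) are all W)
n=9: W (go to 8, an L position)
n=10: L (options 9(W), 7(W), 6(W) are all W)
n=11: W (go to 10, an L position)
n=12: W (go to 8, an L position)
n=13: W (go to 10, an L position)
n=14: W (go to 10, an L position)
n=15: L (options 14(W), 12(W), 11(W) are all W)
n=16: W (go to 15, an L position)
L entries with 1 ≤ n ≤ 16 (the range starts at n=1): n = 1, 3, 8, 10, 15; that makes 5.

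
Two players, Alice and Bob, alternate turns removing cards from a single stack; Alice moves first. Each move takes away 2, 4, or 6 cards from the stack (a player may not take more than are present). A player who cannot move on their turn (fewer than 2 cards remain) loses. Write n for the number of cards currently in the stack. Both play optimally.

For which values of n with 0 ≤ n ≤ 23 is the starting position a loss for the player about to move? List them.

Label each position W (a win for the player to move) or L (a loss). A position with no legal move is L; any other position is W exactly when some move reaches an L, and L when every move reaches a W.
n=0: no move → L
n=1: no move → L
n=2: reaches L-position 0 → W
n=3: reaches L-position 1 → W
n=4: reaches L-position 0 → W
n=5: reaches L-position 1 → W
n=6: reaches L-position 0 → W
n=7: reaches L-position 1 → W
n=8: only reaches 6(W), 4(W), 2(W), all W → L
n=9: only reaches 7(W), 5(W), 3(W), all W → L
n=10: reaches L-position 8 → W
n=11: reaches L-position 9 → W
n=12: reaches L-position 8 → W
n=13: reaches L-position 9 → W
n=14: reaches L-position 8 → W
n=15: reaches L-position 9 → W
n=16: only reaches 14(W), 12(W), 10(W), all W → L
n=17: only reaches 15(W), 13(W), 11(W), all W → L
n=18: reaches L-position 16 → W
n=19: reaches L-position 17 → W
n=20: reaches L-position 16 → W
n=21: reaches L-position 17 → W
n=22: reaches L-position 16 → W
n=23: reaches L-position 17 → W
The losing starting values of n are exactly the entries labelled L in this table (6 of them).

0, 1, 8, 9, 16, 17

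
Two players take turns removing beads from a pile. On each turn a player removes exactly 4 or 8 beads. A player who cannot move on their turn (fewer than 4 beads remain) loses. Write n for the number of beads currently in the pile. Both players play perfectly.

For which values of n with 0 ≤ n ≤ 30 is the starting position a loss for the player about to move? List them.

0, 1, 2, 3, 12, 13, 14, 15, 24, 25, 26, 27

Label each position W (a win for the player to move) or L (a loss). A position with no legal move is L; any other position is W exactly when some move reaches an L, and L when every move reaches a W.
n=0: no move → L
n=1: no move → L
n=2: no move → L
n=3: no move → L
n=4: reaches L-position 0 → W
n=5: reaches L-position 1 → W
n=6: reaches L-position 2 → W
n=7: reaches L-position 3 → W
n=8: reaches L-position 0 → W
n=9: reaches L-position 1 → W
n=10: reaches L-position 2 → W
n=11: reaches L-position 3 → W
n=12: only reaches 8(W), 4(W), all W → L
n=13: only reaches 9(W), 5(W), all W → L
n=14: only reaches 10(W), 6(W), all W → L
n=15: only reaches 11(W), 7(W), all W → L
n=16: reaches L-position 12 → W
n=17: reaches L-position 13 → W
n=18: reaches L-position 14 → W
n=19: reaches L-position 15 → W
n=20: reaches L-position 12 → W
n=21: reaches L-position 13 → W
n=22: reaches L-position 14 → W
n=23: reaches L-position 15 → W
n=24: only reaches 20(W), 16(W), all W → L
n=25: only reaches 21(W), 17(W), all W → L
n=26: only reaches 22(W), 18(W), all W → L
n=27: only reaches 23(W), 19(W), all W → L
n=28: reaches L-position 24 → W
n=29: reaches L-position 25 → W
n=30: reaches L-position 26 → W
The losing starting values of n are exactly the entries labelled L in this table (12 of them).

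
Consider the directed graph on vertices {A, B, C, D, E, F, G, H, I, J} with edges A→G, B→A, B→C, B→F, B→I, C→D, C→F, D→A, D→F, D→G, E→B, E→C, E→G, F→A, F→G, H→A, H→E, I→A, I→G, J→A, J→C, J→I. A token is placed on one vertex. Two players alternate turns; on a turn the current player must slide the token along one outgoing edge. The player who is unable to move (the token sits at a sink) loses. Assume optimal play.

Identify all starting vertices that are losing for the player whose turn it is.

C, G, H

Positions with no move are L. A position that does have a move is losing for the player to move precisely when every available move leads to a winning position for the opponent. Fill in the labels:
Every edge goes from a vertex to one that appears earlier in the order G, A, F, D, I, C, B, E, H, J, so processing vertices in that order labels each vertex after all of its successors.
G: no outgoing edge → L
A: →G(L), so W
F: →G(L), so W
D: →G(L), so W
I: →G(L), so W
C: →D(W), F(W) — all W, so L
B: →C(L), so W
E: →C(L), so W
H: →E(W), A(W) — all W, so L
J: →C(L), so W
The losing starting vertices are exactly the entries labelled L in this table (3 of them).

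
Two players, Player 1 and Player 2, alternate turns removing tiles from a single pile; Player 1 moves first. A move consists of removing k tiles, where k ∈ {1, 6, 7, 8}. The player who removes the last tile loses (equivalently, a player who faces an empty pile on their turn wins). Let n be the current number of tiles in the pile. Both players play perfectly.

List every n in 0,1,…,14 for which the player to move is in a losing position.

1, 3, 5, 14

Work bottom-up. With no move the player to move wins. Otherwise the position is W if at least one move leads to an L position for the opponent, and L if every move leads to a W.
n=0: no move; the opponent has just taken the last tile and therefore loses → W
n=1: only reaches 0(W), which is W → L
n=2: reaches L-position 1 → W
n=3: only reaches 2(W), which is W → L
n=4: reaches L-position 3 → W
n=5: only reaches 4(W), which is W → L
n=6: reaches L-position 5 → W
n=7: reaches L-position 1 → W
n=8: reaches L-position 1 → W
n=9: reaches L-position 3 → W
n=10: reaches L-position 3 → W
n=11: reaches L-position 5 → W
n=12: reaches L-position 5 → W
n=13: reaches L-position 5 → W
n=14: only reaches 13(W), 8(W), 7(W), 6(W), all W → L
Reading off the rows marked L gives the requested list; there are 4 such values of n.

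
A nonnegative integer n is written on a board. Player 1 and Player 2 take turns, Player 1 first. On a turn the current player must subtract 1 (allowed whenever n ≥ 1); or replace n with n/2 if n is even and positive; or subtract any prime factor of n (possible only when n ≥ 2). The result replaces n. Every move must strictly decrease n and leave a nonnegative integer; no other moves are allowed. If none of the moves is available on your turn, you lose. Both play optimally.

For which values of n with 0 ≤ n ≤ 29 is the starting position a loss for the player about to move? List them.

Build the W/L table. Terminal = L. A non-terminal position is W if it has a move to some L; otherwise it is L.
n=0: no move → L
n=1: →0(L), so W
n=2: →0(L), so W
n=3: →0(L), so W
n=4: →2(W), 3(W) — all W, so L
n=5: →0(L), so W
n=6: →4(L), so W
n=7: →0(L), so W
n=8: →4(L), so W
n=9: →6(W), 8(W) — all W, so L
n=10: →9(L), so W
n=11: →0(L), so W
n=12: →9(L), so W
n=13: →0(L), so W
n=14: →7(W), 12(W), 13(W) — all W, so L
n=15: →14(L), so W
n=16: →14(L), so W
n=17: →0(L), so W
n=18: →9(L), so W
n=19: →0(L), so W
n=20: →10(W), 15(W), 18(W), 19(W) — all W, so L
n=21: →14(L), so W
n=22: →20(L), so W
n=23: →0(L), so W
n=24: →12(W), 21(W), 22(W), 23(W) — all W, so L
n=25: →20(L), so W
n=26: →24(L), so W
n=27: →24(L), so W
n=28: →14(L), so W
n=29: →0(L), so W
Reading off the rows marked L gives the requested list; there are 6 such values of n.

0, 4, 9, 14, 20, 24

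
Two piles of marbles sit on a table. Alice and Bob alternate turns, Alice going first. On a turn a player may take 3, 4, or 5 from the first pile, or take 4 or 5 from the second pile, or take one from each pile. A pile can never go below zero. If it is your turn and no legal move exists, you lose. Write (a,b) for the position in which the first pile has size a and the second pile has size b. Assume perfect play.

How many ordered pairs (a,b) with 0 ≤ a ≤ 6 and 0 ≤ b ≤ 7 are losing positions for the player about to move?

18

Positions with no move are L. A position that does have a move is losing for the player to move precisely when every available move leads to a winning position for the opponent. Fill in the labels:
Every move lowers a or b (never raises either), so fill the grid row by row in increasing a, and left to right within a row: each cell's successors are then already labelled.
      b=0  b=1  b=2  b=3  b=4  b=5  b=6  b=7
a=0:    L    L    L    L    W    W    W    W
a=1:    L    W    W    W    W    W    L    L
a=2:    L    W    L    L    W    W    W    W
a=3:    W    W    W    W    W    L    L    L
a=4:    W    W    W    W    L    L    W    W
a=5:    W    W    W    W    L    W    W    W
a=6:    W    L    W    W    L    W    W    W
Cells with no legal move (terminal, hence L): (0,0), (0,1), (0,2), (0,3), (1,0), (2,0).
The remaining L cells, each justified by listing all of its moves:
(1,6): →(1,2)(W), (1,1)(W), (0,5)(W) — all W, so L
(1,7): →(1,3)(W), (1,2)(W), (0,6)(W) — all W, so L
(2,2): →(1,1)(W) only, which is W, so L
(2,3): →(1,2)(W) only, which is W, so L
(3,5): →(0,5)(W), (3,1)(W), (3,0)(W), (2,4)(W) — all W, so L
(3,6): →(0,6)(W), (3,2)(W), (3,1)(W), (2,5)(W) — all W, so L
(3,7): →(0,7)(W), (3,3)(W), (3,2)(W), (2,6)(W) — all W, so L
(4,4): →(1,4)(W), (0,4)(W), (4,0)(W), (3,3)(W) — all W, so L
(4,5): →(1,5)(W), (0,5)(W), (4,1)(W), (4,0)(W), (3,4)(W) — all W, so L
(5,4): →(2,4)(W), (1,4)(W), (0,4)(W), (5,0)(W), (4,3)(W) — all W, so L
(6,1): →(3,1)(W), (2,1)(W), (1,1)(W), (5,0)(W) — all W, so L
(6,4): →(3,4)(W), (2,4)(W), (1,4)(W), (6,0)(W), (5,3)(W) — all W, so L
Every other cell has at least one move into one of the L cells above, so it is W.
L cells per row: a=0: 4, a=1: 3, a=2: 3, a=3: 3, a=4: 2, a=5: 1, a=6: 2; total 18.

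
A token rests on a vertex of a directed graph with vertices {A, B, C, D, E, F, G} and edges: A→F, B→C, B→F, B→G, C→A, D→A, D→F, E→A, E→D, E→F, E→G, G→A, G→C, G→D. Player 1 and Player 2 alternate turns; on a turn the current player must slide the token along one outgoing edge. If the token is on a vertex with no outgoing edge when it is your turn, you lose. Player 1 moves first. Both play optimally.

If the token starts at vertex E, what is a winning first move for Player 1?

Compute win/loss labels from the base case upward. A position with no move is L. Any other position is W if it can reach an L in one move, else L.
Every edge goes from a vertex to one that appears earlier in the order F, A, D, C, G, B, E, so processing vertices in that order labels each vertex after all of its successors.
F: no outgoing edge → L
A: reaches L-position F → W
D: reaches L-position F → W
C: only reaches A(W), which is W → L
G: reaches L-position C → W
B: reaches L-position C → W
E: reaches L-position F → W
From E, the L positions reachable in one move are: F.

Move to F.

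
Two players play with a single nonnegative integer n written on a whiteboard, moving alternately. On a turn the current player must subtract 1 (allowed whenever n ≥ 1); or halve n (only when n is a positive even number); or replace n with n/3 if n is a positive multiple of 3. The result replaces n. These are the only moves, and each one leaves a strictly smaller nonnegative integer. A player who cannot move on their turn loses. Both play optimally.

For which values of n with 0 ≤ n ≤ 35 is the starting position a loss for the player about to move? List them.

Positions with no move are L. A position that does have a move is losing for the player to move precisely when every available move leads to a winning position for the opponent. Fill in the labels:
n=0: no move → L
n=1: can move to 0, which is L ⇒ W
n=2: the only move is to 1(W), a W ⇒ L
n=3: can move to 2, which is L ⇒ W
n=4: can move to 2, which is L ⇒ W
n=5: the only move is to 4(W), a W ⇒ L
n=6: can move to 2, which is L ⇒ W
n=7: the only move is to 6(W), a W ⇒ L
n=8: can move to 7, which is L ⇒ W
n=9: moves to 3(W), 8(W); every one is W ⇒ L
n=10: can move to 5, which is L ⇒ W
n=11: the only move is to 10(W), a W ⇒ L
n=12: can move to 11, which is L ⇒ W
n=13: the only move is to 12(W), a W ⇒ L
n=14: can move to 7, which is L ⇒ W
n=15: can move to 5, which is L ⇒ W
n=16: moves to 8(W), 15(W); every one is W ⇒ L
n=17: can move to 16, which is L ⇒ W
n=18: can move to 9, which is L ⇒ W
n=19: the only move is to 18(W), a W ⇒ L
n=20: can move to 19, which is L ⇒ W
n=21: can move to 7, which is L ⇒ W
n=22: can move to 11, which is L ⇒ W
n=23: the only move is to 22(W), a W ⇒ L
n=24: can move to 23, which is L ⇒ W
n=25: the only move is to 24(W), a W ⇒ L
n=26: can move to 13, which is L ⇒ W
n=27: can move to 9, which is L ⇒ W
n=28: moves to 14(W), 27(W); every one is W ⇒ L
n=29: can move to 28, which is L ⇒ W
n=30: moves to 10(W), 15(W), 29(W); every one is W ⇒ L
n=31: can move to 30, which is L ⇒ W
n=32: can move to 16, which is L ⇒ W
n=33: can move to 11, which is L ⇒ W
n=34: moves to 17(W), 33(W); every one is W ⇒ L
n=35: can move to 34, which is L ⇒ W
Reading off the rows marked L gives the requested list; there are 14 such values of n.

0, 2, 5, 7, 9, 11, 13, 16, 19, 23, 25, 28, 30, 34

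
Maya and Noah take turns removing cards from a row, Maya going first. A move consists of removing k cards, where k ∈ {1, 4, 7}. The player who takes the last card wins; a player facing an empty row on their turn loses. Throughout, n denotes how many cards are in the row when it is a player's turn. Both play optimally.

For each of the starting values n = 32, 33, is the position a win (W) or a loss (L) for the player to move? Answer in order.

32: L, 33: W

Label each position W (a win for the player to move) or L (a loss). A position with no legal move is L; any other position is W exactly when some move reaches an L, and L when every move reaches a W.
n=0: no move → L
n=1: can move to 0, which is L ⇒ W
n=2: the only move is to 1(W), a W ⇒ L
n=3: can move to 2, which is L ⇒ W
n=4: can move to 0, which is L ⇒ W
n=5: moves to 4(W), 1(W); every one is W ⇒ L
n=6: can move to 5, which is L ⇒ W
n=7: can move to 0, which is L ⇒ W
n=8: moves to 7(W), 4(W), 1(W); every one is W ⇒ L
n=9: can move to 8, which is L ⇒ W
n=10: moves to 9(W), 6(W), 3(W); every one is W ⇒ L
n=11: can move to 10, which is L ⇒ W
n=12: can move to 8, which is L ⇒ W
n=13: moves to 12(W), 9(W), 6(W); every one is W ⇒ L
n=14: can move to 13, which is L ⇒ W
n=15: can move to 8, which is L ⇒ W
n=16: moves to 15(W), 12(W), 9(W); every one is W ⇒ L
n=17: can move to 16, which is L ⇒ W
n=18: moves to 17(W), 14(W), 11(W); every one is W ⇒ L
n=19: can move to 18, which is L ⇒ W
n=20: can move to 16, which is L ⇒ W
n=21: moves to 20(W), 17(W), 14(W); every one is W ⇒ L
n=22: can move to 21, which is L ⇒ W
n=23: can move to 16, which is L ⇒ W
n=24: moves to 23(W), 20(W), 17(W); every one is W ⇒ L
n=25: can move to 24, which is L ⇒ W
n=26: moves to 25(W), 22(W), 19(W); every one is W ⇒ L
n=27: can move to 26, which is L ⇒ W
n=28: can move to 24, which is L ⇒ W
n=29: moves to 28(W), 25(W), 22(W); every one is W ⇒ L
n=30: can move to 29, which is L ⇒ W
n=31: can move to 24, which is L ⇒ W
n=32: moves to 31(W), 28(W), 25(W); every one is W ⇒ L
n=33: can move to 32, which is L ⇒ W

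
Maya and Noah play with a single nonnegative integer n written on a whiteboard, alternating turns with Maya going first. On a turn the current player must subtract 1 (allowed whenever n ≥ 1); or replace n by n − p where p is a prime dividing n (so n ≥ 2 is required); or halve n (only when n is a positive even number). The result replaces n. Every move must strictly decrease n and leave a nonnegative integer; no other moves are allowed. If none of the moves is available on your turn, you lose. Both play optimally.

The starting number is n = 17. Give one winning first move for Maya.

Move to 0.

Compute win/loss labels from the base case upward. A position with no move is L. Any other position is W if it can reach an L in one move, else L.
n=0: no move → L
n=1: can move to 0, which is L ⇒ W
n=2: can move to 0, which is L ⇒ W
n=3: can move to 0, which is L ⇒ W
n=4: moves to 2(W), 3(W); every one is W ⇒ L
n=5: can move to 0, which is L ⇒ W
n=6: can move to 4, which is L ⇒ W
n=7: can move to 0, which is L ⇒ W
n=8: can move to 4, which is L ⇒ W
n=9: moves to 6(W), 8(W); every one is W ⇒ L
n=10: can move to 9, which is L ⇒ W
n=11: can move to 0, which is L ⇒ W
n=12: can move to 9, which is L ⇒ W
n=13: can move to 0, which is L ⇒ W
n=14: moves to 7(W), 12(W), 13(W); every one is W ⇒ L
n=15: can move to 14, which is L ⇒ W
n=16: can move to 14, which is L ⇒ W
n=17: can move to 0, which is L ⇒ W
From 17, the L positions reachable in one move are: 0.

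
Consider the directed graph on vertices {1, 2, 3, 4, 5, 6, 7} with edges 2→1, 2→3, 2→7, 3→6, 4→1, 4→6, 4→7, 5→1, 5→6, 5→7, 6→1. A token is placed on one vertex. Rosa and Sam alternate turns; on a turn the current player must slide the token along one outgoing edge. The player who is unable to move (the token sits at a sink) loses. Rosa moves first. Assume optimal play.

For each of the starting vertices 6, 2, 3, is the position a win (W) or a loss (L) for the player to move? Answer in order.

6: W, 2: W, 3: L

Use the standard recursion: the mover loses at a terminal position; elsewhere, the mover wins exactly when some move hands the opponent an L position.
Every edge goes from a vertex to one that appears earlier in the order 1, 7, 6, 3, 4, 5, 2, so processing vertices in that order labels each vertex after all of its successors.
1: no outgoing edge → L
7: no outgoing edge → L
6: →1(L), so W
3: →6(W) only, which is W, so L
4: →7(L), so W
5: →7(L), so W
2: →3(L), so W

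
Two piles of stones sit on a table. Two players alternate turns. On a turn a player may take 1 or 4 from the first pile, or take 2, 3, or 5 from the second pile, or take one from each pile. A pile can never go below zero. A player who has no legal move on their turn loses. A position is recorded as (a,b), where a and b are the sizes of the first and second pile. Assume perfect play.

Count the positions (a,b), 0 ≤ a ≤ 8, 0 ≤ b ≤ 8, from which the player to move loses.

25

Use the standard recursion: the mover loses at a terminal position; elsewhere, the mover wins exactly when some move hands the opponent an L position.
Every move lowers a or b (never raises either), so fill the grid row by row in increasing a, and left to right within a row: each cell's successors are then already labelled.
      b=0  b=1  b=2  b=3  b=4  b=5  b=6  b=7  b=8
a=0:    L    L    W    W    W    W    W    L    L
a=1:    W    W    W    L    L    W    W    W    W
a=2:    L    L    W    W    W    W    W    L    L
a=3:    W    W    W    L    L    W    W    W    W
a=4:    W    W    L    W    W    W    L    W    W
a=5:    L    L    W    W    W    W    W    W    L
a=6:    W    W    W    L    L    W    W    W    W
a=7:    L    L    W    W    W    W    W    L    L
a=8:    W    W    W    L    L    W    W    W    W
Cells with no legal move (terminal, hence L): (0,0), (0,1).
The remaining L cells, each justified by listing all of its moves:
(0,7): only reaches (0,5)(W), (0,4)(W), (0,2)(W), all W → L
(0,8): only reaches (0,6)(W), (0,5)(W), (0,3)(W), all W → L
(1,3): only reaches (0,3)(W), (1,1)(W), (1,0)(W), (0,2)(W), all W → L
(1,4): only reaches (0,4)(W), (1,2)(W), (1,1)(W), (0,3)(W), all W → L
(2,0): only reaches (1,0)(W), which is W → L
(2,1): only reaches (1,1)(W), (1,0)(W), all W → L
(2,7): only reaches (1,7)(W), (2,5)(W), (2,4)(W), (2,2)(W), (1,6)(W), all W → L
(2,8): only reaches (1,8)(W), (2,6)(W), (2,5)(W), (2,3)(W), (1,7)(W), all W → L
(3,3): only reaches (2,3)(W), (3,1)(W), (3,0)(W), (2,2)(W), all W → L
(3,4): only reaches (2,4)(W), (3,2)(W), (3,1)(W), (2,3)(W), all W → L
(4,2): only reaches (3,2)(W), (0,2)(W), (4,0)(W), (3,1)(W), all W → L
(4,6): only reaches (3,6)(W), (0,6)(W), (4,4)(W), (4,3)(W), (4,1)(W), (3,5)(W), all W → L
(5,0): only reaches (4,0)(W), (1,0)(W), all W → L
(5,1): only reaches (4,1)(W), (1,1)(W), (4,0)(W), all W → L
(5,8): only reaches (4,8)(W), (1,8)(W), (5,6)(W), (5,5)(W), (5,3)(W), (4,7)(W), all W → L
(6,3): only reaches (5,3)(W), (2,3)(W), (6,1)(W), (6,0)(W), (5,2)(W), all W → L
(6,4): only reaches (5,4)(W), (2,4)(W), (6,2)(W), (6,1)(W), (5,3)(W), all W → L
(7,0): only reaches (6,0)(W), (3,0)(W), all W → L
(7,1): only reaches (6,1)(W), (3,1)(W), (6,0)(W), all W → L
(7,7): only reaches (6,7)(W), (3,7)(W), (7,5)(W), (7,4)(W), (7,2)(W), (6,6)(W), all W → L
(7,8): only reaches (6,8)(W), (3,8)(W), (7,6)(W), (7,5)(W), (7,3)(W), (6,7)(W), all W → L
(8,3): only reaches (7,3)(W), (4,3)(W), (8,1)(W), (8,0)(W), (7,2)(W), all W → L
(8,4): only reaches (7,4)(W), (4,4)(W), (8,2)(W), (8,1)(W), (7,3)(W), all W → L
Every other cell has at least one move into one of the L cells above, so it is W.
L cells per row: a=0: 4, a=1: 2, a=2: 4, a=3: 2, a=4: 2, a=5: 3, a=6: 2, a=7: 4, a=8: 2; total 25.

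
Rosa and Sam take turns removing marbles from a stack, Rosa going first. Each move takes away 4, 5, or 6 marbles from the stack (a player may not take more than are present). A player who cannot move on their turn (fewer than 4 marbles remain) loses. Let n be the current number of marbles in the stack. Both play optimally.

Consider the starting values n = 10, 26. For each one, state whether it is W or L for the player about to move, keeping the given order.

10: L, 26: W

Positions with no move are L. A position that does have a move is losing for the player to move precisely when every available move leads to a winning position for the opponent. Fill in the labels:
n=0: no move → L
n=1: no move → L
n=2: no move → L
n=3: no move → L
n=4: reaches L-position 0 → W
n=5: reaches L-position 1 → W
n=6: reaches L-position 2 → W
n=7: reaches L-position 3 → W
n=8: reaches L-position 3 → W
n=9: reaches L-position 3 → W
n=10: only reaches 6(W), 5(W), 4(W), all W → L
n=11: only reaches 7(W), 6(W), 5(W), all W → L
n=12: only reaches 8(W), 7(W), 6(W), all W → L
n=13: only reaches 9(W), 8(W), 7(W), all W → L
n=14: reaches L-position 10 → W
n=15: reaches L-position 11 → W
n=16: reaches L-position 12 → W
n=17: reaches L-position 13 → W
n=18: reaches L-position 13 → W
n=19: reaches L-position 13 → W
n=20: only reaches 16(W), 15(W), 14(W), all W → L
n=21: only reaches 17(W), 16(W), 15(W), all W → L
n=22: only reaches 18(W), 17(W), 16(W), all W → L
n=23: only reaches 19(W), 18(W), 17(W), all W → L
n=24: reaches L-position 20 → W
n=25: reaches L-position 21 → W
n=26: reaches L-position 22 → W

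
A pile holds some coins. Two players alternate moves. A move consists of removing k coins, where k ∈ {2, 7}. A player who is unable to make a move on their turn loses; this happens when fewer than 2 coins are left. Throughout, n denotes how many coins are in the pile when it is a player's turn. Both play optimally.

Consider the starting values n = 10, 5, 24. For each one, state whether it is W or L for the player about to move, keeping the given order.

10: L, 5: L, 24: W

Classify positions by backward induction: terminal positions (no move available) are L. From any other position, the mover wins iff some move reaches an L.
n=0: no move → L
n=1: no move → L
n=2: →0(L), so W
n=3: →1(L), so W
n=4: →2(W) only, which is W, so L
n=5: →3(W) only, which is W, so L
n=6: →4(L), so W
n=7: →5(L), so W
n=8: →1(L), so W
n=9: →7(W), 2(W) — all W, so L
n=10: →8(W), 3(W) — all W, so L
n=11: →9(L), so W
n=12: →10(L), so W
n=13: →11(W), 6(W) — all W, so L
n=14: →12(W), 7(W) — all W, so L
n=15: →13(L), so W
n=16: →14(L), so W
n=17: →10(L), so W
n=18: →16(W), 11(W) — all W, so L
n=19: →17(W), 12(W) — all W, so L
n=20: →18(L), so W
n=21: →19(L), so W
n=22: →20(W), 15(W) — all W, so L
n=23: →21(W), 16(W) — all W, so L
n=24: →22(L), so W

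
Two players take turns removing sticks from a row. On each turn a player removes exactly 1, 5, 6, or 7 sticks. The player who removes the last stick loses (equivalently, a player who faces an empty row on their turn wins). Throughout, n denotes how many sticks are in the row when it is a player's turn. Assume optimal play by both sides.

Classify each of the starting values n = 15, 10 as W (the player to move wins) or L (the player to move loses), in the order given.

Build the W/L table. Terminal = W. A non-terminal position is W if it has a move to some L; otherwise it is L.
n=0: no move; the opponent has just taken the last stick and therefore loses → W
n=1: →0(W) only, which is W, so L
n=2: →1(L), so W
n=3: →2(W) only, which is W, so L
n=4: →3(L), so W
n=5: →4(W), 0(W) — all W, so L
n=6: →5(L), so W
n=7: →1(L), so W
n=8: →3(L), so W
n=9: →3(L), so W
n=10: →5(L), so W
n=11: →5(L), so W
n=12: →5(L), so W
n=13: →12(W), 8(W), 7(W), 6(W) — all W, so L
n=14: →13(L), so W
n=15: →14(W), 10(W), 9(W), 8(W) — all W, so L

15: L, 10: W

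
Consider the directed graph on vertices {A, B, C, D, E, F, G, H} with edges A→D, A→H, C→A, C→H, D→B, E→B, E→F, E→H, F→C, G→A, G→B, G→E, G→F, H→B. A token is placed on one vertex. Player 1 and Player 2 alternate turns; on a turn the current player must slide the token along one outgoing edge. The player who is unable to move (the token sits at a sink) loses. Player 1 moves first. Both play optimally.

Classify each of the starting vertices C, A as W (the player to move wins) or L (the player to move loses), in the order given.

C: W, A: L

Work bottom-up. With no move the player to move loses. Otherwise the position is W if at least one move leads to an L position for the opponent, and L if every move leads to a W.
Every edge goes from a vertex to one that appears earlier in the order B, D, H, A, C, F, E, G, so processing vertices in that order labels each vertex after all of its successors.
B: no outgoing edge → L
D: →B(L), so W
H: →B(L), so W
A: →H(W), D(W) — all W, so L
C: →A(L), so W
F: →C(W) only, which is W, so L
E: →F(L), so W
G: →F(L), so W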